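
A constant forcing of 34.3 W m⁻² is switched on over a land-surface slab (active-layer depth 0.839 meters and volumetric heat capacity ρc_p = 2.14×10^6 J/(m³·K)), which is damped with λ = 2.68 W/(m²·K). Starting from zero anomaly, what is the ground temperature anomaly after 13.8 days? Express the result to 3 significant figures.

10.6 K

Areal heat capacity C = ρc_p × D = 2.14×10^6 × 0.839 = 1.80×10^6 J/(m^2 K).
τ = C / λ = 1.80×10^6 / 2.68 = 6.70×10^5 s.
Equilibrium anomaly ΔT_eq = F / λ = 34.3 / 2.68 = 12.8 K.
t = 13.8 days = 1.19×10^6 s, so t/τ = 1.78.
ΔT(t) = ΔT_eq (1 − e^(−t/τ)) = 12.8 × (1 − e^−1.78) = 10.6 K.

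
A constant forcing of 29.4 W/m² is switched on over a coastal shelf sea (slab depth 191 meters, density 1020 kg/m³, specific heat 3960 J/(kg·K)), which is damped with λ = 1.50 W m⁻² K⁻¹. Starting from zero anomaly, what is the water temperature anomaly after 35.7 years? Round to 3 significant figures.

17.4 K

Areal heat capacity C = ρ c_p D = 1020 × 3960 × 191 = 7.71×10^8 J/(m²·K).
τ = C / λ = 7.71×10^8 / 1.50 = 5.14×10^8 s.
Equilibrium anomaly ΔT_eq = F / λ = 29.4 / 1.50 = 19.6 K.
t = 35.7 years = 1.13×10^9 s, so t/τ = 2.19.
ΔT(t) = ΔT_eq (1 − e^(−t/τ)) = 19.6 × (1 − e^−2.19) = 17.4 K.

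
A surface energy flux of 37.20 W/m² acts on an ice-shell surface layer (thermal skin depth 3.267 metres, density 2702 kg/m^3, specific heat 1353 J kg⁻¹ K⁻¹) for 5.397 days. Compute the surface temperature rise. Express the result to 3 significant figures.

Areal heat capacity C = ρ c_p D = 2702 × 1353 × 3.267 = 1.19×10^7 J/(m²·K).
Net heat input Q = F Δt = 37.20 × (5.397 days × 86400 s/day) = 1.73×10^7 J/m².
ΔT = Q / C = 1.73×10^7 / 1.19×10^7 = 1.45 K.

1.45 K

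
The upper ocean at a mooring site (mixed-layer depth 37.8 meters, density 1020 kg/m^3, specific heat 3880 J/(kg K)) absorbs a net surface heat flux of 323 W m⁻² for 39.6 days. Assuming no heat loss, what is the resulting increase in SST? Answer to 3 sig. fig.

7.39 K

Areal heat capacity C = ρ c_p D = 1020 × 3880 × 37.8 = 1.50×10^8 J m⁻² K⁻¹.
Net heat input Q = F Δt = 323 × (39.6 days × 86400 s/day) = 1.11×10^9 J/m².
ΔT = Q / C = 1.11×10^9 / 1.50×10^8 = 7.39 K.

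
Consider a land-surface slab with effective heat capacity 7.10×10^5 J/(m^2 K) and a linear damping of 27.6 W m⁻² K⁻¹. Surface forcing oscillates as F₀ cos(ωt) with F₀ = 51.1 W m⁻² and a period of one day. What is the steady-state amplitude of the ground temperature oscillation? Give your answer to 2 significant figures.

Areal heat capacity C = 7.10×10^5 J/(m^2 K) (given).
Angular frequency ω = 2π / T = 2π / 86400 s = 7.27×10^-5 s⁻¹.
√((Cω)² + λ²) = √((51.6)² + 27.6²) = 58.5 W/(m²·K).
Amplitude A = F₀ / √((Cω)²+λ²) = 51.1 / 58.5 = 0.873 K.

0.87 K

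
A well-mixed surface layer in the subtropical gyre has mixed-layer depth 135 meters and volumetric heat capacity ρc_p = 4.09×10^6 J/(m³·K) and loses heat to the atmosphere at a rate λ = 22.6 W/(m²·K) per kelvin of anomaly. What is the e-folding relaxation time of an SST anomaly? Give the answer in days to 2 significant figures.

Areal heat capacity C = ρc_p × D = 4.09×10^6 × 135 = 5.52×10^8 J/(m^2 K).
Relaxation time τ = C / λ = 5.52×10^8 / 22.6 = 2.44×10^7 s.
In days: 2.44×10^7 s / (86400 s/day) = 283 days.

280 days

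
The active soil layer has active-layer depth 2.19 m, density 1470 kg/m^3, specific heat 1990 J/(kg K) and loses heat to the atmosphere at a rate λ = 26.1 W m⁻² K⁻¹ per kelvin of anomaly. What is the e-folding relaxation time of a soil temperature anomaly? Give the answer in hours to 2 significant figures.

Areal heat capacity C = ρ c_p D = 1470 × 1990 × 2.19 = 6.41×10^6 J m⁻² K⁻¹.
Relaxation time τ = C / λ = 6.41×10^6 / 26.1 = 2.45×10^5 s.
In hours: 2.45×10^5 s / (3600 s/hour) = 68.2 hours.

68 hours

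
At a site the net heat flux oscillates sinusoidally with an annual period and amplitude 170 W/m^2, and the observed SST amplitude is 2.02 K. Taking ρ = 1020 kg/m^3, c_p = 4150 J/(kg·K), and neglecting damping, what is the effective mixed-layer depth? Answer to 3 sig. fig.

99.8 m

ω = 2π / 3.15×10^7 s = 1.99×10^-7 s⁻¹.
Required C = F₀ / (A ω) = 170 / (2.02 × 1.99×10^-7) = 4.22×10^8 J/(m²·K).
D = C / (ρ c_p) = 4.22×10^8 / (1020 × 4150) = 99.8 m.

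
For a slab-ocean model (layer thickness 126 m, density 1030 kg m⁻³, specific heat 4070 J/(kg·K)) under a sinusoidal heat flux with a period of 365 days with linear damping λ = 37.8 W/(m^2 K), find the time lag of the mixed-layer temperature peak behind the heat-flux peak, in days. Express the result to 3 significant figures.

Areal heat capacity C = ρ c_p D = 1030 × 4070 × 126 = 5.28×10^8 J/(m^2 K).
ω = 2π / 3.15×10^7 s = 1.99×10^-7 s⁻¹.
Phase lag φ = arctan(Cω/λ) = arctan(105/37.8) = 1.23 rad.
Time lag = φ / ω = 1.23 / 1.99×10^-7 = 6.15×10^6 s = 71.2 days.

71.2 days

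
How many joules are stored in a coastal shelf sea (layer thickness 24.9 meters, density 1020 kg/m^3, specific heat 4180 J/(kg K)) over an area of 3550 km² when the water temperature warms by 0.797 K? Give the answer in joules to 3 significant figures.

3.00×10^17 J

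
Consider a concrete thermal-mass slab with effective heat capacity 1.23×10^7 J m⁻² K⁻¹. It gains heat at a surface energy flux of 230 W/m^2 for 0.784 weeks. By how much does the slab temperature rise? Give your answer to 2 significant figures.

Areal heat capacity C = 1.23×10^7 J m⁻² K⁻¹ (given).
Net heat input Q = F Δt = 230 × (0.784 weeks × 6.048×10^5 s/week) = 1.09×10^8 J/m².
ΔT = Q / C = 1.09×10^8 / 1.23×10^7 = 8.87 K.

8.9 K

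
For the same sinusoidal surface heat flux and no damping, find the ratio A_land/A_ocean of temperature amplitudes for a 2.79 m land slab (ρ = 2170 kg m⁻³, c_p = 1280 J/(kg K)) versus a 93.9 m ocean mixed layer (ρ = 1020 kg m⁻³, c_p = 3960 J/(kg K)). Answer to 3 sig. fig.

C_ocean = 1020 × 3960 × 93.9 = 3.79×10^8 J/(m²·K).
C_land = 2170 × 1280 × 2.79 = 7.75×10^6 J/(m²·K).
Undamped amplitude ∝ 1/C, so A_land/A_ocean = C_ocean/C_land = 48.9.

48.9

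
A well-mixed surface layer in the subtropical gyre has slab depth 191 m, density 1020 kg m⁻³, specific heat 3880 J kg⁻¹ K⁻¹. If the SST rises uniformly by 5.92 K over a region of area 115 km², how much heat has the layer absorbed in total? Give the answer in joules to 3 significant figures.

Areal heat capacity C = ρ c_p D = 1020 × 3880 × 191 = 7.56×10^8 J m⁻² K⁻¹.
Heat per unit area: q = C ΔT = 7.56×10^8 × 5.92 = 4.47×10^9 J/m².
Total heat: Q = q × A = 4.47×10^9 × (115 × 10⁶ m²) = 5.15×10^17 J.

5.15×10^17 J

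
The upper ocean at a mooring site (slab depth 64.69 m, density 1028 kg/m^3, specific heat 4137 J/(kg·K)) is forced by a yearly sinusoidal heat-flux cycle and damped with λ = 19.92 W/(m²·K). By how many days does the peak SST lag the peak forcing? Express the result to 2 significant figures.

Areal heat capacity C = ρ c_p D = 1028 × 4137 × 64.69 = 2.75×10^8 J/(m²·K).
ω = 2π / 3.15×10^7 s = 1.99×10^-7 s⁻¹.
Phase lag φ = arctan(Cω/λ) = arctan(54.8/19.92) = 1.22 rad.
Time lag = φ / ω = 1.22 / 1.99×10^-7 = 6.13×10^6 s = 71.0 days.

71 days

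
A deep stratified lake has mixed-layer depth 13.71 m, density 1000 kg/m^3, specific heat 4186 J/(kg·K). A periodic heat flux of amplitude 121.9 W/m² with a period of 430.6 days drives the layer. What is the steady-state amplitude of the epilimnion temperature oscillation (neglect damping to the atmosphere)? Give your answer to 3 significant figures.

Areal heat capacity C = ρ c_p D = 1000 × 4186 × 13.71 = 5.74×10^7 J/(m²·K).
Angular frequency ω = 2π / T = 2π / 3.72×10^7 s = 1.69×10^-7 s⁻¹.
Cω = 5.74×10^7 × 1.69×10^-7 = 9.69 W/(m²·K).
Amplitude A = F₀ / (Cω) = 121.9 / 9.69 = 12.6 K.

12.6 K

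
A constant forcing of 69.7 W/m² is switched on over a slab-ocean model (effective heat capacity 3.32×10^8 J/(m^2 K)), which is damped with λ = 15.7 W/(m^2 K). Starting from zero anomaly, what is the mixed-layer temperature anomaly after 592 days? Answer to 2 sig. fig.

Areal heat capacity C = 3.32×10^8 J/(m^2 K) (given).
τ = C / λ = 3.32×10^8 / 15.7 = 2.11×10^7 s.
Equilibrium anomaly ΔT_eq = F / λ = 69.7 / 15.7 = 4.44 K.
t = 592 days = 5.11×10^7 s, so t/τ = 2.42.
ΔT(t) = ΔT_eq (1 − e^(−t/τ)) = 4.44 × (1 − e^−2.42) = 4.04 K.

4.0 K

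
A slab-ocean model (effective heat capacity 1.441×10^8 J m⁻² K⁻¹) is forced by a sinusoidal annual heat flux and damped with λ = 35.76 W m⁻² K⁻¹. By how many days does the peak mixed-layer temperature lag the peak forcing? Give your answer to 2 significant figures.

39 days

Areal heat capacity C = 1.441×10^8 J m⁻² K⁻¹ (given).
ω = 2π / 3.15×10^7 s = 1.99×10^-7 s⁻¹.
Phase lag φ = arctan(Cω/λ) = arctan(28.7/35.76) = 0.676 rad.
Time lag = φ / ω = 0.676 / 1.99×10^-7 = 3.40×10^6 s = 39.3 days.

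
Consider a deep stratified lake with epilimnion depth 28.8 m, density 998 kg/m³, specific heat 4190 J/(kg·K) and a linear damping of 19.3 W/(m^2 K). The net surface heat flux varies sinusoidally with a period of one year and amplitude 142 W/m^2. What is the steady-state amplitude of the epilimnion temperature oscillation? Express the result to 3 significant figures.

4.61 K

Areal heat capacity C = ρ c_p D = 998 × 4190 × 28.8 = 1.20×10^8 J/(m^2 K).
Angular frequency ω = 2π / T = 2π / 3.15×10^7 s = 1.99×10^-7 s⁻¹.
√((Cω)² + λ²) = √((24.0)² + 19.3²) = 30.8 W/(m²·K).
Amplitude A = F₀ / √((Cω)²+λ²) = 142 / 30.8 = 4.61 K.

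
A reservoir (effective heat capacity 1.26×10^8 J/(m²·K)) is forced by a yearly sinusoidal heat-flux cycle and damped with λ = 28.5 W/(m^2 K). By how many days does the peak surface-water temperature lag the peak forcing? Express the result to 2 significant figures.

42 days

Areal heat capacity C = 1.26×10^8 J/(m²·K) (given).
ω = 2π / 3.15×10^7 s = 1.99×10^-7 s⁻¹.
Phase lag φ = arctan(Cω/λ) = arctan(25.1/28.5) = 0.722 rad.
Time lag = φ / ω = 0.722 / 1.99×10^-7 = 3.62×10^6 s = 41.9 days.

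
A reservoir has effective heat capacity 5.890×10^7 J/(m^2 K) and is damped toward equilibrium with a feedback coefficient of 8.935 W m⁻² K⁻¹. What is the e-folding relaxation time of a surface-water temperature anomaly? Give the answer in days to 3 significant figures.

76.3 days

Areal heat capacity C = 5.890×10^7 J/(m^2 K) (given).
Relaxation time τ = C / λ = 5.89×10^7 / 8.935 = 6.59×10^6 s.
In days: 6.59×10^6 s / (86400 s/day) = 76.3 days.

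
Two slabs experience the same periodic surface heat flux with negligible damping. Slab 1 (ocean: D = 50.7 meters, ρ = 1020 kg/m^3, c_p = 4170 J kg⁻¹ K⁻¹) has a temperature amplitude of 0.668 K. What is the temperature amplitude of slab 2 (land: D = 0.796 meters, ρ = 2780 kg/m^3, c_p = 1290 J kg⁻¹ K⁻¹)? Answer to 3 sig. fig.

C_ocean = 2.16×10^8 J/(m²·K); C_land = 2.85×10^6 J/(m²·K).
A ∝ 1/C ⇒ A_land = A_ocean × C_ocean/C_land = 0.668 × 75.5 = 50.5 K.

50.5 K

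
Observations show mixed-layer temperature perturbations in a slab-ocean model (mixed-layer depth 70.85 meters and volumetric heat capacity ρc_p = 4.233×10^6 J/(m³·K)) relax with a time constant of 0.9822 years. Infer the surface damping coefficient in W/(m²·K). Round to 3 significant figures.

Areal heat capacity C = ρc_p × D = 4.233×10^6 × 70.85 = 3.00×10^8 J/(m^2 K).
τ = 0.9822 years = 3.10×10^7 s.
λ = C / τ = 3.00×10^8 / 3.10×10^7 = 9.68 W/(m²·K).

9.68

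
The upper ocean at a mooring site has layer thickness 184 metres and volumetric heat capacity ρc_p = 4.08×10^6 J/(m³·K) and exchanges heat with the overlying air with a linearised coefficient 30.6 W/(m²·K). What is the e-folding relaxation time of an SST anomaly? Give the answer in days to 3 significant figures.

Areal heat capacity C = ρc_p × D = 4.08×10^6 × 184 = 7.51×10^8 J/(m²·K).
Relaxation time τ = C / λ = 7.51×10^8 / 30.6 = 2.45×10^7 s.
In days: 2.45×10^7 s / (86400 s/day) = 284 days.

284 days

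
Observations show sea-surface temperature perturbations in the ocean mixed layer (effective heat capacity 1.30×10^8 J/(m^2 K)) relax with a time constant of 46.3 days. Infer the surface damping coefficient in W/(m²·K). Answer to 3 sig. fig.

Areal heat capacity C = 1.30×10^8 J/(m^2 K) (given).
τ = 46.3 days = 4.00×10^6 s.
λ = C / τ = 1.30×10^8 / 4.00×10^6 = 32.5 W/(m²·K).

32.5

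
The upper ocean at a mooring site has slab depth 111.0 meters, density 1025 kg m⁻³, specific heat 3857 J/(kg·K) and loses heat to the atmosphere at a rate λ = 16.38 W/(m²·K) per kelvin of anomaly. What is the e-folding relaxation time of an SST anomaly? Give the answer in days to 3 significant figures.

310 days

Areal heat capacity C = ρ c_p D = 1025 × 3857 × 111.0 = 4.39×10^8 J m⁻² K⁻¹.
Relaxation time τ = C / λ = 4.39×10^8 / 16.38 = 2.68×10^7 s.
In days: 2.68×10^7 s / (86400 s/day) = 310 days.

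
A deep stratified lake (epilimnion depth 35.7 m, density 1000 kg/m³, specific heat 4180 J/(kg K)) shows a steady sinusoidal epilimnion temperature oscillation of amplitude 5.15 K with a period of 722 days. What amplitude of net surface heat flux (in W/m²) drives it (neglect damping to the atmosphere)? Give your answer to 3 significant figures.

Areal heat capacity C = ρ c_p D = 1000 × 4180 × 35.7 = 1.49×10^8 J m⁻² K⁻¹.
ω = 2π / 6.24×10^7 s = 1.01×10^-7 s⁻¹.
Cω = 1.49×10^8 × 1.01×10^-7 = 15.0 W/(m²·K).
F₀ = A × Cω = 5.15 × 15.0 = 77.4 W/m².

77.4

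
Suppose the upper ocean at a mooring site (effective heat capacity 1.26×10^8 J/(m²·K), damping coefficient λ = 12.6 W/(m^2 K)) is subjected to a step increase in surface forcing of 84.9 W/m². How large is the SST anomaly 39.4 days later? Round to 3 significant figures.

Areal heat capacity C = 1.26×10^8 J/(m²·K) (given).
τ = C / λ = 1.26×10^8 / 12.6 = 1.00×10^7 s.
Equilibrium anomaly ΔT_eq = F / λ = 84.9 / 12.6 = 6.74 K.
t = 39.4 days = 3.40×10^6 s, so t/τ = 0.340.
ΔT(t) = ΔT_eq (1 − e^(−t/τ)) = 6.74 × (1 − e^−0.340) = 1.94 K.

1.94 K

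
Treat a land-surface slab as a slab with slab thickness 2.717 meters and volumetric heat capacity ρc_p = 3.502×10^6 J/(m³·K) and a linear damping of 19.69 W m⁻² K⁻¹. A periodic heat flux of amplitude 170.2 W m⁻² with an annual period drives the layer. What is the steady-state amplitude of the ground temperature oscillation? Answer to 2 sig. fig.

Areal heat capacity C = ρc_p × D = 3.502×10^6 × 2.717 = 9.51×10^6 J m⁻² K⁻¹.
Angular frequency ω = 2π / T = 2π / 3.15×10^7 s = 1.99×10^-7 s⁻¹.
√((Cω)² + λ²) = √((1.90)² + 19.69²) = 19.8 W/(m²·K).
Amplitude A = F₀ / √((Cω)²+λ²) = 170.2 / 19.8 = 8.60 K.

8.6 K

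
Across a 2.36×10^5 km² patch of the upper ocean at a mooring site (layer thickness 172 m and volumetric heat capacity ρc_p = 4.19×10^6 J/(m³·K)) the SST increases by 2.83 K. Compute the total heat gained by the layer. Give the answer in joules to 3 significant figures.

4.81×10^20 J

Areal heat capacity C = ρc_p × D = 4.19×10^6 × 172 = 7.21×10^8 J/(m^2 K).
Heat per unit area: q = C ΔT = 7.21×10^8 × 2.83 = 2.04×10^9 J/m².
Total heat: Q = q × A = 2.04×10^9 × (2.36×10^5 × 10⁶ m²) = 4.81×10^20 J.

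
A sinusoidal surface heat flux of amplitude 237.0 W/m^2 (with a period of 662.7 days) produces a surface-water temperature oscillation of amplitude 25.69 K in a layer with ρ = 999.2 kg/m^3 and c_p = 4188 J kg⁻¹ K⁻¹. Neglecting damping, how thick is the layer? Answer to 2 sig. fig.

20 m

ω = 2π / 5.73×10^7 s = 1.10×10^-7 s⁻¹.
Required C = F₀ / (A ω) = 237.0 / (25.69 × 1.10×10^-7) = 8.41×10^7 J/(m²·K).
D = C / (ρ c_p) = 8.41×10^7 / (999.2 × 4188) = 20.1 m.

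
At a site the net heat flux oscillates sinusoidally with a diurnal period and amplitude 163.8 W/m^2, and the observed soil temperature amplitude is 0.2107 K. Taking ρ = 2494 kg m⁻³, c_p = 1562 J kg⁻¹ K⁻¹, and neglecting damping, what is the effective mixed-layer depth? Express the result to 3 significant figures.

ω = 2π / 86400 s = 7.27×10^-5 s⁻¹.
Required C = F₀ / (A ω) = 163.8 / (0.2107 × 7.27×10^-5) = 1.07×10^7 J/(m²·K).
D = C / (ρ c_p) = 1.07×10^7 / (2494 × 1562) = 2.74 m.

2.74 m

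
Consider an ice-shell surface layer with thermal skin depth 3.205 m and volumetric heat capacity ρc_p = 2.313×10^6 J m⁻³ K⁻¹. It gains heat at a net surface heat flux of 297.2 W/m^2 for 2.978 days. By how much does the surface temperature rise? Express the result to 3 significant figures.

10.3 K

Areal heat capacity C = ρc_p × D = 2.313×10^6 × 3.205 = 7.41×10^6 J/(m²·K).
Net heat input Q = F Δt = 297.2 × (2.978 days × 86400 s/day) = 7.65×10^7 J/m².
ΔT = Q / C = 7.65×10^7 / 7.41×10^6 = 10.3 K.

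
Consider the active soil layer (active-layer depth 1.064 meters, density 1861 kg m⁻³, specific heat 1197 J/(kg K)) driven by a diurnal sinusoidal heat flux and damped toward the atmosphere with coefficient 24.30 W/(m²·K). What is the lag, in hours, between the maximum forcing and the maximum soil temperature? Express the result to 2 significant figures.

Areal heat capacity C = ρ c_p D = 1861 × 1197 × 1.064 = 2.37×10^6 J m⁻² K⁻¹.
ω = 2π / 86400 s = 7.27×10^-5 s⁻¹.
Phase lag φ = arctan(Cω/λ) = arctan(172/24.30) = 1.43 rad.
Time lag = φ / ω = 1.43 / 7.27×10^-5 = 19700 s = 5.47 hours.

5.5 hours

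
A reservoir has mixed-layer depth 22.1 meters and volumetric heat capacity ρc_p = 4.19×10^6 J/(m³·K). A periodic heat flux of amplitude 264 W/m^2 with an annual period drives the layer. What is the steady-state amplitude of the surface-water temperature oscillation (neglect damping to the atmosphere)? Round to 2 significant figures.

Areal heat capacity C = ρc_p × D = 4.19×10^6 × 22.1 = 9.26×10^7 J m⁻² K⁻¹.
Angular frequency ω = 2π / T = 2π / 3.15×10^7 s = 1.99×10^-7 s⁻¹.
Cω = 9.26×10^7 × 1.99×10^-7 = 18.4 W/(m²·K).
Amplitude A = F₀ / (Cω) = 264 / 18.4 = 14.3 K.

14 K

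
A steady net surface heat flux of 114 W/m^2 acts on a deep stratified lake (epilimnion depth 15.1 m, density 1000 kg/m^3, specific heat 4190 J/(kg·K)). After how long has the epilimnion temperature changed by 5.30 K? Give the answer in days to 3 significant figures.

34.0 days

Areal heat capacity C = ρ c_p D = 1000 × 4190 × 15.1 = 6.33×10^7 J/(m^2 K).
Time required: Δt = C ΔT / F = 6.33×10^7 × 5.30 / 114 = 2.94×10^6 s.
In days: 2.94×10^6 s / (86400 s/day) = 34.0 days.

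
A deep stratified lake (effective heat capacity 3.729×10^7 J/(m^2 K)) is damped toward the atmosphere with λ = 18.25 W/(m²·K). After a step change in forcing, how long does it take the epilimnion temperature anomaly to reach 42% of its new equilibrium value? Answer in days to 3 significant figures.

12.9 days

Areal heat capacity C = 3.729×10^7 J/(m^2 K) (given).
τ = C / λ = 3.73×10^7 / 18.25 = 2.04×10^6 s.
Fraction reached: 1 − e^(−t/τ) = 0.42 ⇒ t = −τ ln(1 − 0.42) = τ × 0.545.
t = 1.11×10^6 s = 12.9 days.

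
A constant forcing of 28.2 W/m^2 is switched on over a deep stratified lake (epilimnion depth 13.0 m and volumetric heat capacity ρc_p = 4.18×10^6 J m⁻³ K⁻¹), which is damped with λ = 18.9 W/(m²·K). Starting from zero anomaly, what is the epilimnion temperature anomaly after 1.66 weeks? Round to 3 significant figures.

0.440 K

Areal heat capacity C = ρc_p × D = 4.18×10^6 × 13.0 = 5.43×10^7 J/(m^2 K).
τ = C / λ = 5.43×10^7 / 18.9 = 2.88×10^6 s.
Equilibrium anomaly ΔT_eq = F / λ = 28.2 / 18.9 = 1.49 K.
t = 1.66 weeks = 1.00×10^6 s, so t/τ = 0.349.
ΔT(t) = ΔT_eq (1 − e^(−t/τ)) = 1.49 × (1 − e^−0.349) = 0.440 K.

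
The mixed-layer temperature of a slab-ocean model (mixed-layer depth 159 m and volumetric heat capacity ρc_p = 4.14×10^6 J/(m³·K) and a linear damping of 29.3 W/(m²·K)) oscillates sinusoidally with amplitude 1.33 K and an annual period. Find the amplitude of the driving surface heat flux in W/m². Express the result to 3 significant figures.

179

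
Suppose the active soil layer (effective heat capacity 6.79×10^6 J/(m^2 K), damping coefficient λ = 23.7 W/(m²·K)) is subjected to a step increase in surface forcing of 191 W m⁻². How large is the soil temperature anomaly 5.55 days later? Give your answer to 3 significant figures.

Areal heat capacity C = 6.79×10^6 J/(m^2 K) (given).
τ = C / λ = 6.79×10^6 / 23.7 = 2.86×10^5 s.
Equilibrium anomaly ΔT_eq = F / λ = 191 / 23.7 = 8.06 K.
t = 5.55 days = 4.80×10^5 s, so t/τ = 1.67.
ΔT(t) = ΔT_eq (1 − e^(−t/τ)) = 8.06 × (1 − e^−1.67) = 6.55 K.

6.55 K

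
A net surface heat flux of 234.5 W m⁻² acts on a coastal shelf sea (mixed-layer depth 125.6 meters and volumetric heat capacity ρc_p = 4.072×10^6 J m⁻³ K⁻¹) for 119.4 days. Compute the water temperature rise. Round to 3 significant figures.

Areal heat capacity C = ρc_p × D = 4.072×10^6 × 125.6 = 5.11×10^8 J/(m^2 K).
Net heat input Q = F Δt = 234.5 × (119.4 days × 86400 s/day) = 2.42×10^9 J/m².
ΔT = Q / C = 2.42×10^9 / 5.11×10^8 = 4.73 K.

4.73 K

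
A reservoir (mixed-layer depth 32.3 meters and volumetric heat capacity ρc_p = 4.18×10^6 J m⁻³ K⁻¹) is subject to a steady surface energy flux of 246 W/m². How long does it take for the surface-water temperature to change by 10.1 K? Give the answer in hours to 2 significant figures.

Areal heat capacity C = ρc_p × D = 4.18×10^6 × 32.3 = 1.35×10^8 J m⁻² K⁻¹.
Time required: Δt = C ΔT / F = 1.35×10^8 × 10.1 / 246 = 5.54×10^6 s.
In hours: 5.54×10^6 s / (3600 s/hour) = 1540 hours.

1500 hours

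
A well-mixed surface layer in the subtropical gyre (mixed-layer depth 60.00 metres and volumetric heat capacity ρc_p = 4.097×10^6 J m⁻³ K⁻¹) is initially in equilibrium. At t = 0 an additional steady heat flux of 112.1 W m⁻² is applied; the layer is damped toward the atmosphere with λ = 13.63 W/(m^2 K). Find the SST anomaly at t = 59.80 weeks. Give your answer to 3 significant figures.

Areal heat capacity C = ρc_p × D = 4.097×10^6 × 60.00 = 2.46×10^8 J/(m^2 K).
τ = C / λ = 2.46×10^8 / 13.63 = 1.80×10^7 s.
Equilibrium anomaly ΔT_eq = F / λ = 112.1 / 13.63 = 8.22 K.
t = 59.80 weeks = 3.62×10^7 s, so t/τ = 2.01.
ΔT(t) = ΔT_eq (1 − e^(−t/τ)) = 8.22 × (1 − e^−2.01) = 7.12 K.

7.12 K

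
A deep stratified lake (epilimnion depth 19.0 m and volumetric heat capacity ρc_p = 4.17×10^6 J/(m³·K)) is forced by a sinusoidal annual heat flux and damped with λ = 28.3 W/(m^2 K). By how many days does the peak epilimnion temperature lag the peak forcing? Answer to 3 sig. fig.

Areal heat capacity C = ρc_p × D = 4.17×10^6 × 19.0 = 7.92×10^7 J/(m²·K).
ω = 2π / 3.15×10^7 s = 1.99×10^-7 s⁻¹.
Phase lag φ = arctan(Cω/λ) = arctan(15.8/28.3) = 0.509 rad.
Time lag = φ / ω = 0.509 / 1.99×10^-7 = 2.55×10^6 s = 29.6 days.

29.6 days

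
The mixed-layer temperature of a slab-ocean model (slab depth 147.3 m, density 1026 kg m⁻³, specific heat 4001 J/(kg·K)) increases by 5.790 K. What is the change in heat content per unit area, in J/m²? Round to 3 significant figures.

3.50×10^9

Areal heat capacity C = ρ c_p D = 1026 × 4001 × 147.3 = 6.05×10^8 J m⁻² K⁻¹.
ΔQ = C ΔT = 6.05×10^8 × 5.790 = 3.50×10^9 J/m².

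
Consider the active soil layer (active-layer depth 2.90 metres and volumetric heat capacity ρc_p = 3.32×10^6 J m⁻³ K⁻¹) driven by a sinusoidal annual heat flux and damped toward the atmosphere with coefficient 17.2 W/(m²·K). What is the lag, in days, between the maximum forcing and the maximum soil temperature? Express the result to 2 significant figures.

Areal heat capacity C = ρc_p × D = 3.32×10^6 × 2.90 = 9.63×10^6 J/(m^2 K).
ω = 2π / 3.15×10^7 s = 1.99×10^-7 s⁻¹.
Phase lag φ = arctan(Cω/λ) = arctan(1.92/17.2) = 0.111 rad.
Time lag = φ / ω = 0.111 / 1.99×10^-7 = 5.57×10^5 s = 6.45 days.

6.5 days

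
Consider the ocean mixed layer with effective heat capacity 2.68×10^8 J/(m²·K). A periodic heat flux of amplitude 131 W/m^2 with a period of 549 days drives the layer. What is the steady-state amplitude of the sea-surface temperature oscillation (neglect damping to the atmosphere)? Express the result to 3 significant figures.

3.69 K

Areal heat capacity C = 2.68×10^8 J/(m²·K) (given).
Angular frequency ω = 2π / T = 2π / 4.74×10^7 s = 1.32×10^-7 s⁻¹.
Cω = 2.68×10^8 × 1.32×10^-7 = 35.5 W/(m²·K).
Amplitude A = F₀ / (Cω) = 131 / 35.5 = 3.69 K.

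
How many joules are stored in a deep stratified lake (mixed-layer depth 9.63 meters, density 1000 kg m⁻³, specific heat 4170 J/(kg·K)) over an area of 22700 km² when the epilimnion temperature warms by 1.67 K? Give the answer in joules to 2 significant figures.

1.5×10^18 J

Areal heat capacity C = ρ c_p D = 1000 × 4170 × 9.63 = 4.02×10^7 J/(m²·K).
Heat per unit area: q = C ΔT = 4.02×10^7 × 1.67 = 6.71×10^7 J/m².
Total heat: Q = q × A = 6.71×10^7 × (22700 × 10⁶ m²) = 1.52×10^18 J.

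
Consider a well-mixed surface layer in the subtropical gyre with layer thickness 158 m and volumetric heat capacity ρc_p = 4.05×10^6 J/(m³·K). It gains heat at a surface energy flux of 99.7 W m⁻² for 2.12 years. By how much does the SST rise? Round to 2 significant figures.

Areal heat capacity C = ρc_p × D = 4.05×10^6 × 158 = 6.40×10^8 J m⁻² K⁻¹.
Net heat input Q = F Δt = 99.7 × (2.12 years × 3.156×10^7 s/year) = 6.67×10^9 J/m².
ΔT = Q / C = 6.67×10^9 / 6.40×10^8 = 10.4 K.

10 K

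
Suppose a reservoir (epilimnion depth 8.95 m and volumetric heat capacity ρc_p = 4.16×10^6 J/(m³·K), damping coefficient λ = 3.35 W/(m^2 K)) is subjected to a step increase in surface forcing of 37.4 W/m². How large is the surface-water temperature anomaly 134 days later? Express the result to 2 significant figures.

Areal heat capacity C = ρc_p × D = 4.16×10^6 × 8.95 = 3.72×10^7 J m⁻² K⁻¹.
τ = C / λ = 3.72×10^7 / 3.35 = 1.11×10^7 s.
Equilibrium anomaly ΔT_eq = F / λ = 37.4 / 3.35 = 11.2 K.
t = 134 days = 1.16×10^7 s, so t/τ = 1.04.
ΔT(t) = ΔT_eq (1 − e^(−t/τ)) = 11.2 × (1 − e^−1.04) = 7.22 K.

7.2 K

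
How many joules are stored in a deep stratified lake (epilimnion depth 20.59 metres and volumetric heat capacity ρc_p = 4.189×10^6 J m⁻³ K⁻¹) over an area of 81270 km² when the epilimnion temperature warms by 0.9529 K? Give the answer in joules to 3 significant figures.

Areal heat capacity C = ρc_p × D = 4.189×10^6 × 20.59 = 8.63×10^7 J m⁻² K⁻¹.
Heat per unit area: q = C ΔT = 8.63×10^7 × 0.9529 = 8.22×10^7 J/m².
Total heat: Q = q × A = 8.22×10^7 × (81270 × 10⁶ m²) = 6.68×10^18 J.

6.68×10^18 J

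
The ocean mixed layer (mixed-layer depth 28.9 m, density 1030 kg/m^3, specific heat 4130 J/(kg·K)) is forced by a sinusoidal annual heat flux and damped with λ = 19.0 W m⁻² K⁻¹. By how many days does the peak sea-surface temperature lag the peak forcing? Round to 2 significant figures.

53 days

Areal heat capacity C = ρ c_p D = 1030 × 4130 × 28.9 = 1.23×10^8 J m⁻² K⁻¹.
ω = 2π / 3.15×10^7 s = 1.99×10^-7 s⁻¹.
Phase lag φ = arctan(Cω/λ) = arctan(24.5/19.0) = 0.911 rad.
Time lag = φ / ω = 0.911 / 1.99×10^-7 = 4.57×10^6 s = 52.9 days.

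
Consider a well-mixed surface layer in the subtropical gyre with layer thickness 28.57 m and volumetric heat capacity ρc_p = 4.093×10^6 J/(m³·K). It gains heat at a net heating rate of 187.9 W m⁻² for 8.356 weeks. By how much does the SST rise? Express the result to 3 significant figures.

Areal heat capacity C = ρc_p × D = 4.093×10^6 × 28.57 = 1.17×10^8 J/(m²·K).
Net heat input Q = F Δt = 187.9 × (8.356 weeks × 6.048×10^5 s/week) = 9.50×10^8 J/m².
ΔT = Q / C = 9.50×10^8 / 1.17×10^8 = 8.12 K.

8.12 K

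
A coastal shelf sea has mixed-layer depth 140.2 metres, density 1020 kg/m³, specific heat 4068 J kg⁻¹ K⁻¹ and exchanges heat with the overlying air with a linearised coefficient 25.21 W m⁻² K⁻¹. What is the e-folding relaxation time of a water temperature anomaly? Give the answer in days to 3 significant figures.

267 days

Areal heat capacity C = ρ c_p D = 1020 × 4068 × 140.2 = 5.82×10^8 J m⁻² K⁻¹.
Relaxation time τ = C / λ = 5.82×10^8 / 25.21 = 2.31×10^7 s.
In days: 2.31×10^7 s / (86400 s/day) = 267 days.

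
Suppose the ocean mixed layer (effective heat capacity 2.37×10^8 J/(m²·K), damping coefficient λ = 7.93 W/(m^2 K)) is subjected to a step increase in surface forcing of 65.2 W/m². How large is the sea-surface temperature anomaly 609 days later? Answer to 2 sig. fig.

Areal heat capacity C = 2.37×10^8 J/(m²·K) (given).
τ = C / λ = 2.37×10^8 / 7.93 = 2.99×10^7 s.
Equilibrium anomaly ΔT_eq = F / λ = 65.2 / 7.93 = 8.22 K.
t = 609 days = 5.26×10^7 s, so t/τ = 1.76.
ΔT(t) = ΔT_eq (1 − e^(−t/τ)) = 8.22 × (1 − e^−1.76) = 6.81 K.

6.8 K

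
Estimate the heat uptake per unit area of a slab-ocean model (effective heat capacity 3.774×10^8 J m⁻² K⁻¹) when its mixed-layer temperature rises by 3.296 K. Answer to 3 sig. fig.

Areal heat capacity C = 3.774×10^8 J m⁻² K⁻¹ (given).
ΔQ = C ΔT = 3.77×10^8 × 3.296 = 1.24×10^9 J/m².

1.24×10^9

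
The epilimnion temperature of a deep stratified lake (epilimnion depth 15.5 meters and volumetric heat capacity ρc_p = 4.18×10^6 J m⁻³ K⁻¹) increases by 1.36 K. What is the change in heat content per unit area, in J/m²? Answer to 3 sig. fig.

8.81×10^7

Areal heat capacity C = ρc_p × D = 4.18×10^6 × 15.5 = 6.48×10^7 J/(m²·K).
ΔQ = C ΔT = 6.48×10^7 × 1.36 = 8.81×10^7 J/m².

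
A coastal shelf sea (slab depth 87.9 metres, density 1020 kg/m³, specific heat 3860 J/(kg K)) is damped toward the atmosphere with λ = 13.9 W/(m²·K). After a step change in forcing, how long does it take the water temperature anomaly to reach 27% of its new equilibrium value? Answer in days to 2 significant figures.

91 days

Areal heat capacity C = ρ c_p D = 1020 × 3860 × 87.9 = 3.46×10^8 J m⁻² K⁻¹.
τ = C / λ = 3.46×10^8 / 13.9 = 2.49×10^7 s.
Fraction reached: 1 − e^(−t/τ) = 0.27 ⇒ t = −τ ln(1 − 0.27) = τ × 0.315.
t = 7.84×10^6 s = 90.7 days.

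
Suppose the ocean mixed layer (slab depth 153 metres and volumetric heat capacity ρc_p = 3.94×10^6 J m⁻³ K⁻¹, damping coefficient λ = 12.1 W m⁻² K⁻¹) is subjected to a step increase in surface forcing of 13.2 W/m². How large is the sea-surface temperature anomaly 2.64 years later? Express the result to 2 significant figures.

0.89 K

Areal heat capacity C = ρc_p × D = 3.94×10^6 × 153 = 6.03×10^8 J/(m²·K).
τ = C / λ = 6.03×10^8 / 12.1 = 4.98×10^7 s.
Equilibrium anomaly ΔT_eq = F / λ = 13.2 / 12.1 = 1.09 K.
t = 2.64 years = 8.33×10^7 s, so t/τ = 1.67.
ΔT(t) = ΔT_eq (1 − e^(−t/τ)) = 1.09 × (1 − e^−1.67) = 0.886 K.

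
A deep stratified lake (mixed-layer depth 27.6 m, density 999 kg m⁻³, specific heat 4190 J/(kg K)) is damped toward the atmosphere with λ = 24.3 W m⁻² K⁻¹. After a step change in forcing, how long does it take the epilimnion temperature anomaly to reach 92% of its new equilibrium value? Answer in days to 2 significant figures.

140 days

Areal heat capacity C = ρ c_p D = 999 × 4190 × 27.6 = 1.16×10^8 J/(m²·K).
τ = C / λ = 1.16×10^8 / 24.3 = 4.75×10^6 s.
Fraction reached: 1 − e^(−t/τ) = 0.92 ⇒ t = −τ ln(1 − 0.92) = τ × 2.53.
t = 1.20×10^7 s = 139 days.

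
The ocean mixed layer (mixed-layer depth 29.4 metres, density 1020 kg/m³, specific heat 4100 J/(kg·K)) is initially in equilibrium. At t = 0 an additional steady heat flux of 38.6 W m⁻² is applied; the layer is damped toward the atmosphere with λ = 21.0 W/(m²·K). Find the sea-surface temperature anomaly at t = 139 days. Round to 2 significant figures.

Areal heat capacity C = ρ c_p D = 1020 × 4100 × 29.4 = 1.23×10^8 J/(m²·K).
τ = C / λ = 1.23×10^8 / 21.0 = 5.85×10^6 s.
Equilibrium anomaly ΔT_eq = F / λ = 38.6 / 21.0 = 1.84 K.
t = 139 days = 1.20×10^7 s, so t/τ = 2.05.
ΔT(t) = ΔT_eq (1 − e^(−t/τ)) = 1.84 × (1 − e^−2.05) = 1.60 K.

1.6 K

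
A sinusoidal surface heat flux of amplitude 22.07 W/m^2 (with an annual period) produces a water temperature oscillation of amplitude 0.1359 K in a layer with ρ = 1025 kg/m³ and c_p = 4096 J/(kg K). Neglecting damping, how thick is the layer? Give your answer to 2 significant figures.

190 m

ω = 2π / 3.15×10^7 s = 1.99×10^-7 s⁻¹.
Required C = F₀ / (A ω) = 22.07 / (0.1359 × 1.99×10^-7) = 8.15×10^8 J/(m²·K).
D = C / (ρ c_p) = 8.15×10^8 / (1025 × 4096) = 194 m.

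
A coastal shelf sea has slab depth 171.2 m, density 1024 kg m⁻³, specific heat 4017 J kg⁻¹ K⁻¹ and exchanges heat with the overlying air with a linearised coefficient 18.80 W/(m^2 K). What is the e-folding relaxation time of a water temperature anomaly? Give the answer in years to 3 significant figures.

Areal heat capacity C = ρ c_p D = 1024 × 4017 × 171.2 = 7.04×10^8 J/(m²·K).
Relaxation time τ = C / λ = 7.04×10^8 / 18.80 = 3.75×10^7 s.
In years: 3.75×10^7 s / (3.156×10^7 s/year) = 1.19 years.

1.19 years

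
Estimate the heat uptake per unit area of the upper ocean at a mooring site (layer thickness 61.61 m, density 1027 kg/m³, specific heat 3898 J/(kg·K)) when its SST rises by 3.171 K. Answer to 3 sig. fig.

Areal heat capacity C = ρ c_p D = 1027 × 3898 × 61.61 = 2.47×10^8 J/(m²·K).
ΔQ = C ΔT = 2.47×10^8 × 3.171 = 7.82×10^8 J/m².

7.82×10^8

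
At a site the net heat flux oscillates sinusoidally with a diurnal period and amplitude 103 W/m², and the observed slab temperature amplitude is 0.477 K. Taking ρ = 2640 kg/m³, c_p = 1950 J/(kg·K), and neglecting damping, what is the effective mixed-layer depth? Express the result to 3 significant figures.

0.577 m

ω = 2π / 86400 s = 7.27×10^-5 s⁻¹.
Required C = F₀ / (A ω) = 103 / (0.477 × 7.27×10^-5) = 2.97×10^6 J/(m²·K).
D = C / (ρ c_p) = 2.97×10^6 / (2640 × 1950) = 0.577 m.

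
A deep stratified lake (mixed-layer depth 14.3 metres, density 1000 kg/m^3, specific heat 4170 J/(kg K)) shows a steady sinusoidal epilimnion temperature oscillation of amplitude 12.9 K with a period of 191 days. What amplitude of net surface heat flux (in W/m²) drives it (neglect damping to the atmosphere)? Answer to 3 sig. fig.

293

Areal heat capacity C = ρ c_p D = 1000 × 4170 × 14.3 = 5.96×10^7 J m⁻² K⁻¹.
ω = 2π / 1.65×10^7 s = 3.81×10^-7 s⁻¹.
Cω = 5.96×10^7 × 3.81×10^-7 = 22.7 W/(m²·K).
F₀ = A × Cω = 12.9 × 22.7 = 293 W/m².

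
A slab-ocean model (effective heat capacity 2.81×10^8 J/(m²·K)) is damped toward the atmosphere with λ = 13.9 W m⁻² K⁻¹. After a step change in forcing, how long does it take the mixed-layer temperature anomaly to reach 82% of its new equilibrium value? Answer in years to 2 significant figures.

Areal heat capacity C = 2.81×10^8 J/(m²·K) (given).
τ = C / λ = 2.81×10^8 / 13.9 = 2.02×10^7 s.
Fraction reached: 1 − e^(−t/τ) = 0.82 ⇒ t = −τ ln(1 − 0.82) = τ × 1.71.
t = 3.47×10^7 s = 1.10 years.

1.1 years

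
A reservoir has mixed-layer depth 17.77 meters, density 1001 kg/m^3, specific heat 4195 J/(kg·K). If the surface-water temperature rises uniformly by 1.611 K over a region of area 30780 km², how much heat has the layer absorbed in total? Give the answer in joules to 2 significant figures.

Areal heat capacity C = ρ c_p D = 1001 × 4195 × 17.77 = 7.46×10^7 J/(m²·K).
Heat per unit area: q = C ΔT = 7.46×10^7 × 1.611 = 1.20×10^8 J/m².
Total heat: Q = q × A = 1.20×10^8 × (30780 × 10⁶ m²) = 3.70×10^18 J.

3.7×10^18 J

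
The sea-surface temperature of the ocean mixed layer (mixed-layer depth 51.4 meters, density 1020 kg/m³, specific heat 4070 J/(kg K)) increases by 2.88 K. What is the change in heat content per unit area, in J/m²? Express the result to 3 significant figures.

Areal heat capacity C = ρ c_p D = 1020 × 4070 × 51.4 = 2.13×10^8 J/(m^2 K).
ΔQ = C ΔT = 2.13×10^8 × 2.88 = 6.15×10^8 J/m².

6.15×10^8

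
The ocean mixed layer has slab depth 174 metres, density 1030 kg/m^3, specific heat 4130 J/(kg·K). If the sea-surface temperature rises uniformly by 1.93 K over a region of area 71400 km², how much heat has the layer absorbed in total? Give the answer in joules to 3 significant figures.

Areal heat capacity C = ρ c_p D = 1030 × 4130 × 174 = 7.40×10^8 J/(m²·K).
Heat per unit area: q = C ΔT = 7.40×10^8 × 1.93 = 1.43×10^9 J/m².
Total heat: Q = q × A = 1.43×10^9 × (71400 × 10⁶ m²) = 1.02×10^20 J.

1.02×10^20 J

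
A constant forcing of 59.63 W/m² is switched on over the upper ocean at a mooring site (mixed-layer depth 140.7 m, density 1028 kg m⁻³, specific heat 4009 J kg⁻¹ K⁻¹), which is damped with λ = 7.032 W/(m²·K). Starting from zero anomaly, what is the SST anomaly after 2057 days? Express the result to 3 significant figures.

Areal heat capacity C = ρ c_p D = 1028 × 4009 × 140.7 = 5.80×10^8 J/(m²·K).
τ = C / λ = 5.80×10^8 / 7.032 = 8.25×10^7 s.
Equilibrium anomaly ΔT_eq = F / λ = 59.63 / 7.032 = 8.48 K.
t = 2057 days = 1.78×10^8 s, so t/τ = 2.16.
ΔT(t) = ΔT_eq (1 − e^(−t/τ)) = 8.48 × (1 − e^−2.16) = 7.50 K.

7.50 K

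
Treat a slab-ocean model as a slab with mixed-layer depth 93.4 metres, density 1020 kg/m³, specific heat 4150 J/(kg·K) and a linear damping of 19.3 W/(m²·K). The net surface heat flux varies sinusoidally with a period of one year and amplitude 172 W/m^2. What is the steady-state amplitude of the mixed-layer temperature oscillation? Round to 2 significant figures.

Areal heat capacity C = ρ c_p D = 1020 × 4150 × 93.4 = 3.95×10^8 J m⁻² K⁻¹.
Angular frequency ω = 2π / T = 2π / 3.15×10^7 s = 1.99×10^-7 s⁻¹.
√((Cω)² + λ²) = √((78.8)² + 19.3²) = 81.1 W/(m²·K).
Amplitude A = F₀ / √((Cω)²+λ²) = 172 / 81.1 = 2.12 K.

2.1 K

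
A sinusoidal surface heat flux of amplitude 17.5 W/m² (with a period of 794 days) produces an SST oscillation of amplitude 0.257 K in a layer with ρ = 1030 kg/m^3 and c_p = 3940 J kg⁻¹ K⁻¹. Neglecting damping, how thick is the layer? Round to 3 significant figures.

ω = 2π / 6.86×10^7 s = 9.16×10^-8 s⁻¹.
Required C = F₀ / (A ω) = 17.5 / (0.257 × 9.16×10^-8) = 7.43×10^8 J/(m²·K).
D = C / (ρ c_p) = 7.43×10^8 / (1030 × 3940) = 183 m.

183 m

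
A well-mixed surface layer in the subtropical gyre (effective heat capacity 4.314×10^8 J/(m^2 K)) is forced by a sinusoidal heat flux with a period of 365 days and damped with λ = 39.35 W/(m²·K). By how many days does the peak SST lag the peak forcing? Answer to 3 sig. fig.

Areal heat capacity C = 4.314×10^8 J/(m^2 K) (given).
ω = 2π / 3.15×10^7 s = 1.99×10^-7 s⁻¹.
Phase lag φ = arctan(Cω/λ) = arctan(86.0/39.35) = 1.14 rad.
Time lag = φ / ω = 1.14 / 1.99×10^-7 = 5.73×10^6 s = 66.3 days.

66.3 days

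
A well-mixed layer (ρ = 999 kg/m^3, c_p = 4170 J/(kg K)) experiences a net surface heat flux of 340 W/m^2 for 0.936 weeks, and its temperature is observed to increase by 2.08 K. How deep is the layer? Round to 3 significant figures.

22.2 m

Heat input Q = F Δt = 340 × 5.66×10^5 s = 1.92×10^8 J/m².
Required areal heat capacity C = Q / ΔT = 9.25×10^7 J/(m²·K).
Depth D = C / (ρ c_p) = 9.25×10^7 / (999 × 4170) = 22.2 m.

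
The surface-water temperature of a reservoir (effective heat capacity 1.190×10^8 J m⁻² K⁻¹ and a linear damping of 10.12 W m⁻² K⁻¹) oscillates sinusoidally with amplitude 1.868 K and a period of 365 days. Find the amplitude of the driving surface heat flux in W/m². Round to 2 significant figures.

48

Areal heat capacity C = 1.190×10^8 J m⁻² K⁻¹ (given).
ω = 2π / 3.15×10^7 s = 1.99×10^-7 s⁻¹.
√((Cω)² + λ²) = √((23.7)² + 10.12²) = 25.8 W/(m²·K).
F₀ = A × √((Cω)²+λ²) = 1.868 × 25.8 = 48.2 W/m².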